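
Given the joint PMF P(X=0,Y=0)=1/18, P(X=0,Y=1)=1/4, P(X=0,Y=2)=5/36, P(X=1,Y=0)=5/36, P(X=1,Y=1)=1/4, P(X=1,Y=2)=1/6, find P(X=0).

P(X=0) = P(X=0,Y=0) + P(X=0,Y=1) + P(X=0,Y=2)
= 1/18 + 1/4 + 5/36
= 4/9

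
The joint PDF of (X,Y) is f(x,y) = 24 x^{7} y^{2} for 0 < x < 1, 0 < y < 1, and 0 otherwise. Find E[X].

E[X] = ∫_0^1 ∫_0^1 x × f(x,y) dy dx
= ∫_0^1 ∫_0^1 x × (24 x^{7} y^{2}) dy dx
= \frac{8}{9}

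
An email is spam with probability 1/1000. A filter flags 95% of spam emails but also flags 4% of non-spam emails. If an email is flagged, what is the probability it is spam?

Let D = the rare event, + = positive/flagged.
P(D) = 1/1000
P(+|D) = 95/100 = 19/20
P(+|D') = 4/100 = 1/25
P(+) = P(+|D)P(D) + P(+|D')P(D')
     = \frac{19}{20} × \frac{1}{1000} + \frac{1}{25} × \frac{999}{1000}
     = \frac{4091}{100000}
P(D|+) = P(+|D)P(D)/P(+) = \frac{95}{4091}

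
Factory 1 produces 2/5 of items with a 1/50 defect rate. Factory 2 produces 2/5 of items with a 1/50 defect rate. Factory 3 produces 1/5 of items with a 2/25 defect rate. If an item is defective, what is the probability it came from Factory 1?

Using Bayes' theorem:
P(F1) = 2/5, P(D|F1) = 1/50
P(F2) = 2/5, P(D|F2) = 1/50
P(F3) = 1/5, P(D|F3) = 2/25
P(D) = P(D|F1)P(F1) + P(D|F2)P(F2) + P(D|F3)P(F3)
     = \frac{4}{125}
P(F1|D) = P(D|F1)P(F1) / P(D)
= \frac{1}{4}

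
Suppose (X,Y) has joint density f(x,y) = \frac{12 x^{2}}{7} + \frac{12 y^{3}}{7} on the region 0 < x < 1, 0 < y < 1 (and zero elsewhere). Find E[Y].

E[Y] = ∫_0^1 ∫_0^1 y × f(x,y) dx dy
= \frac{22}{35}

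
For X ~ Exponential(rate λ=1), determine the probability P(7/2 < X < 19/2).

P(7/2 < X < 19/2) = ∫_{7/2}^{19/2} f(x) dx
where f(x) = e^{- x}
= - \frac{1 - e^{6}}{e^{\frac{19}{2}}}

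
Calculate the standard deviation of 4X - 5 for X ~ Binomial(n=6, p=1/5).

For X ~ Binomial(n=6, p=1/5):
Var(X) = \frac{24}{25}
SD(X) = √(Var(X)) = √(\frac{24}{25}) = \frac{2 \sqrt{6}}{5}
SD(4X - 5) = |4| × SD(X) = 4 × \frac{2 \sqrt{6}}{5} = \frac{8 \sqrt{6}}{5}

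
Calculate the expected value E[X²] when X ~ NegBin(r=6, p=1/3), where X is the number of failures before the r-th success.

Using the identity E[X²] = Var(X) + (E[X])²:
E[X] = 12
Var(X) = 36
E[X²] = 36 + (12)²
= 180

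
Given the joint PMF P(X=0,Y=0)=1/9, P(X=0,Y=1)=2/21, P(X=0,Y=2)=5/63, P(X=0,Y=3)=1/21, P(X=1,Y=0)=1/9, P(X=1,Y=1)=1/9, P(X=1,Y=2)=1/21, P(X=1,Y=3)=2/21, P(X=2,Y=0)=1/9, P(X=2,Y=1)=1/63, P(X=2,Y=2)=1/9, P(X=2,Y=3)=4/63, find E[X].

First find marginal of X:
P(X=0) = 1/3
P(X=1) = 23/63
P(X=2) = 19/63
E[X] = 0 × 1/3 + 1 × 23/63 + 2 × 19/63 = 61/63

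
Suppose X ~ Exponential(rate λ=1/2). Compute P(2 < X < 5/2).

P(2 < X < 5/2) = ∫_{2}^{5/2} f(x) dx
where f(x) = \frac{e^{- \frac{x}{2}}}{2}
= - \frac{1}{e^{\frac{5}{4}}} + e^{-1}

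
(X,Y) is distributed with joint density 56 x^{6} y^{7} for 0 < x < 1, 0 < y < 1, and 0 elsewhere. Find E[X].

E[X] = ∫_0^1 ∫_0^1 x × f(x,y) dy dx
= ∫_0^1 ∫_0^1 x × (56 x^{6} y^{7}) dy dx
= \frac{7}{8}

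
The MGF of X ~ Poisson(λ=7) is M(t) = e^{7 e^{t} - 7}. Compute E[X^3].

To find E[X^3], compute M^(3)(0):
M^(1)(t) = 7 e^{t} e^{7 e^{t} - 7}
M^(2)(t) = 49 e^{2 t} e^{7 e^{t} - 7} + 7 e^{t} e^{7 e^{t} - 7}
M^(3)(t) = 343 e^{3 t} e^{7 e^{t} - 7} + 147 e^{2 t} e^{7 e^{t} - 7} + 7 e^{t} e^{7 e^{t} - 7}
M^(3)(0) = 497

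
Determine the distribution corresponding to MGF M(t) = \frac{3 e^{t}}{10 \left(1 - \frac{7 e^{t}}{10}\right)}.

The MGF M(t) = \frac{3 e^{t}}{10 \left(1 - \frac{7 e^{t}}{10}\right)} is the standard form for the Geometric distribution.
Comparing with the known MGF formula identifies: Geometric(p=3/10), X = trial number of first success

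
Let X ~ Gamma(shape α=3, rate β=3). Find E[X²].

Using the identity E[X²] = Var(X) + (E[X])²:
E[X] = 1
Var(X) = \frac{1}{3}
E[X²] = \frac{1}{3} + (1)²
= \frac{4}{3}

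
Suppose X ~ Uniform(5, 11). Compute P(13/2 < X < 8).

P(13/2 < X < 8) = ∫_{13/2}^{8} f(x) dx
where f(x) = \frac{1}{6}
= \frac{1}{4}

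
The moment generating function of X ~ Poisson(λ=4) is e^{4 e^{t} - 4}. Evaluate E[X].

To find E[X], compute M^(1)(0):
M^(1)(t) = 4 e^{t} e^{4 e^{t} - 4}
M^(1)(0) = 4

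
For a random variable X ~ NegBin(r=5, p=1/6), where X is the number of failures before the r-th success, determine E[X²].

Using the identity E[X²] = Var(X) + (E[X])²:
E[X] = 25
Var(X) = 150
E[X²] = 150 + (25)²
= 775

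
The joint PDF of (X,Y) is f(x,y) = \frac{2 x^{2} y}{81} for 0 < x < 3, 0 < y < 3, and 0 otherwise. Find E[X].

f_X(x) = ∫_0^3 \frac{2 x^{2} y}{81} dy = \frac{x^{2}}{9}
E[X] = ∫_0^3 x × (\frac{x^{2}}{9}) dx = \frac{9}{4}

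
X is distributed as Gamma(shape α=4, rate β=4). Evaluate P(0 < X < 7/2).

P(0 < X < 7/2) = ∫_{0}^{7/2} f(x) dx
where f(x) = \frac{128 x^{3} e^{- 4 x}}{3}
= 1 - \frac{1711}{3 e^{14}}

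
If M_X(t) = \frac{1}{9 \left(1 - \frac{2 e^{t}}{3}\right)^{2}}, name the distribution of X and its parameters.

The MGF M(t) = \frac{1}{9 \left(1 - \frac{2 e^{t}}{3}\right)^{2}} is the standard form for the NegativeBinomial distribution.
Comparing with the known MGF formula identifies: NegBin(r=2, p=1/3), X = failures before r-th success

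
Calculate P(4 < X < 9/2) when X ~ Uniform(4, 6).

P(4 < X < 9/2) = ∫_{4}^{9/2} f(x) dx
where f(x) = \frac{1}{2}
= \frac{1}{4}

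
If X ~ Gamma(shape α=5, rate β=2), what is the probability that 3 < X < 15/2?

P(3 < X < 15/2) = ∫_{3}^{15/2} f(x) dx
where f(x) = \frac{4 x^{4} e^{- 2 x}}{3}
= \frac{-22403 + 920 e^{9}}{8 e^{15}}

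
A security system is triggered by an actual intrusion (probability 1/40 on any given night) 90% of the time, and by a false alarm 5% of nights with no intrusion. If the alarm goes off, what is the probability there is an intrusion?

Let D = the rare event, + = positive/flagged.
P(D) = 1/40
P(+|D) = 90/100 = 9/10
P(+|D') = 5/100 = 1/20
P(+) = P(+|D)P(D) + P(+|D')P(D')
     = \frac{9}{10} × \frac{1}{40} + \frac{1}{20} × \frac{39}{40}
     = \frac{57}{800}
P(D|+) = P(+|D)P(D)/P(+) = \frac{6}{19}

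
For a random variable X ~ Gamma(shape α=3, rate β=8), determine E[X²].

Using the identity E[X²] = Var(X) + (E[X])²:
E[X] = \frac{3}{8}
Var(X) = \frac{3}{64}
E[X²] = \frac{3}{64} + (\frac{3}{8})²
= \frac{3}{16}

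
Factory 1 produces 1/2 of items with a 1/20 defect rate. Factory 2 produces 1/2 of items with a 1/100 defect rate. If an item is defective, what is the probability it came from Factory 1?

Using Bayes' theorem:
P(F1) = 1/2, P(D|F1) = 1/20
P(F2) = 1/2, P(D|F2) = 1/100
P(D) = P(D|F1)P(F1) + P(D|F2)P(F2)
     = \frac{3}{100}
P(F1|D) = P(D|F1)P(F1) / P(D)
= \frac{5}{6}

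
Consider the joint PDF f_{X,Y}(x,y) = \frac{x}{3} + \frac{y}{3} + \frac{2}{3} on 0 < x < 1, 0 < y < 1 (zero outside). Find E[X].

E[X] = ∫_0^1 ∫_0^1 x × f(x,y) dy dx
= ∫_0^1 ∫_0^1 x × (\frac{x}{3} + \frac{y}{3} + \frac{2}{3}) dy dx
= \frac{19}{36}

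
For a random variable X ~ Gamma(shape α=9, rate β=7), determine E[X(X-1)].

E[X(X-1)] = E[X² - X] = E[X²] - E[X]
E[X] = \frac{9}{7}
E[X²] = Var(X) + (E[X])² = \frac{9}{49} + (\frac{9}{7})² = \frac{90}{49}
E[X(X-1)] = \frac{90}{49} - \frac{9}{7} = \frac{27}{49}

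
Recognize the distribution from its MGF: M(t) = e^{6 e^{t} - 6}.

The MGF M(t) = e^{6 e^{t} - 6} is the standard form for the Poisson distribution.
Comparing with the known MGF formula identifies: Poisson(λ=6)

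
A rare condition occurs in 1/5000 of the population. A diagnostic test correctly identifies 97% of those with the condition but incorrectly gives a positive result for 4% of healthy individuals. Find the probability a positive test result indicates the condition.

Let D = the rare event, + = positive/flagged.
P(D) = 1/5000
P(+|D) = 97/100
P(+|D') = 4/100 = 1/25
P(+) = P(+|D)P(D) + P(+|D')P(D')
     = \frac{97}{100} × \frac{1}{5000} + \frac{1}{25} × \frac{4999}{5000}
     = \frac{20093}{500000}
P(D|+) = P(+|D)P(D)/P(+) = \frac{97}{20093}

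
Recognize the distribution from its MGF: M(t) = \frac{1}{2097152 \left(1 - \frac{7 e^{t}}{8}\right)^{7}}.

The MGF M(t) = \frac{1}{2097152 \left(1 - \frac{7 e^{t}}{8}\right)^{7}} is the standard form for the NegativeBinomial distribution.
Comparing with the known MGF formula identifies: NegBin(r=7, p=1/8), X = failures before r-th success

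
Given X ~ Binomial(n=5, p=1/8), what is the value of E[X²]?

Using the identity E[X²] = Var(X) + (E[X])²:
E[X] = \frac{5}{8}
Var(X) = \frac{35}{64}
E[X²] = \frac{35}{64} + (\frac{5}{8})²
= \frac{15}{16}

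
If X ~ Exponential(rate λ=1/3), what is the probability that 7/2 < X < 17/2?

P(7/2 < X < 17/2) = ∫_{7/2}^{17/2} f(x) dx
where f(x) = \frac{e^{- \frac{x}{3}}}{3}
= - \frac{1 - e^{\frac{5}{3}}}{e^{\frac{17}{6}}}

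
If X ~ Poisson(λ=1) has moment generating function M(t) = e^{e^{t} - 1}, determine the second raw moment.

To find E[X^2], compute M^(2)(0):
M^(1)(t) = e^{t} e^{e^{t} - 1}
M^(2)(t) = e^{2 t} e^{e^{t} - 1} + e^{t} e^{e^{t} - 1}
M^(2)(0) = 2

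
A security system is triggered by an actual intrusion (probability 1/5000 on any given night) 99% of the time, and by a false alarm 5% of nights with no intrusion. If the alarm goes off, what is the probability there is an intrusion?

Let D = the rare event, + = positive/flagged.
P(D) = 1/5000
P(+|D) = 99/100
P(+|D') = 5/100 = 1/20
P(+) = P(+|D)P(D) + P(+|D')P(D')
     = \frac{99}{100} × \frac{1}{5000} + \frac{1}{20} × \frac{4999}{5000}
     = \frac{12547}{250000}
P(D|+) = P(+|D)P(D)/P(+) = \frac{99}{25094}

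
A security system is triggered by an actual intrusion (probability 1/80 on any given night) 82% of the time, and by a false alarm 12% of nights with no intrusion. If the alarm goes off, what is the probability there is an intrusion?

Let D = the rare event, + = positive/flagged.
P(D) = 1/80
P(+|D) = 82/100 = 41/50
P(+|D') = 12/100 = 3/25
P(+) = P(+|D)P(D) + P(+|D')P(D')
     = \frac{41}{50} × \frac{1}{80} + \frac{3}{25} × \frac{79}{80}
     = \frac{103}{800}
P(D|+) = P(+|D)P(D)/P(+) = \frac{41}{515}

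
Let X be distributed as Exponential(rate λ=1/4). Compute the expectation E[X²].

Using the identity E[X²] = Var(X) + (E[X])²:
E[X] = 4
Var(X) = 16
E[X²] = 16 + (4)²
= 32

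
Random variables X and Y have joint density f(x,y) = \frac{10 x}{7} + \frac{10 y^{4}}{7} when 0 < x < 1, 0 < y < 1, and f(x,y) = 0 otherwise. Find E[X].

E[X] = ∫_0^1 ∫_0^1 x × f(x,y) dy dx
= ∫_0^1 ∫_0^1 x × (\frac{10 x}{7} + \frac{10 y^{4}}{7}) dy dx
= \frac{13}{21}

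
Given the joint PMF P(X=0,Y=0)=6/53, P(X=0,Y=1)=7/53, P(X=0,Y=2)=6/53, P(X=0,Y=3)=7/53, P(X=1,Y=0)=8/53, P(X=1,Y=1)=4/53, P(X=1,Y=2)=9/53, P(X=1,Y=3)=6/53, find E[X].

First find marginal of X:
P(X=0) = 26/53
P(X=1) = 27/53
E[X] = 0 × 26/53 + 1 × 27/53 = 27/53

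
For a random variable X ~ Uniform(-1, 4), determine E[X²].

Using the identity E[X²] = Var(X) + (E[X])²:
E[X] = \frac{3}{2}
Var(X) = \frac{25}{12}
E[X²] = \frac{25}{12} + (\frac{3}{2})²
= \frac{13}{3}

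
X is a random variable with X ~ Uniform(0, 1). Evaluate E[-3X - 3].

For X ~ Uniform(0, 1):
E[X] = \frac{1}{2}
E[-3X - 3] = -3 × E[X] - 3 = - \frac{9}{2}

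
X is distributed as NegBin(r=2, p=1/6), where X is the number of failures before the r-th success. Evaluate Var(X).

For X ~ NegBin(r=2, p=1/6), where X is the number of failures before the r-th success:
Var(X) = 60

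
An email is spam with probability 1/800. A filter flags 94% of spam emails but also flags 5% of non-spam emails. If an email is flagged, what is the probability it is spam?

Let D = the rare event, + = positive/flagged.
P(D) = 1/800
P(+|D) = 94/100 = 47/50
P(+|D') = 5/100 = 1/20
P(+) = P(+|D)P(D) + P(+|D')P(D')
     = \frac{47}{50} × \frac{1}{800} + \frac{1}{20} × \frac{799}{800}
     = \frac{4089}{80000}
P(D|+) = P(+|D)P(D)/P(+) = \frac{2}{87}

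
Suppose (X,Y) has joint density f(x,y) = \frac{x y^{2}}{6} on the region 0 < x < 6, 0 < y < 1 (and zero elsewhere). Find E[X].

f_X(x) = ∫_0^1 \frac{x y^{2}}{6} dy = \frac{x}{18}
E[X] = ∫_0^6 x × (\frac{x}{18}) dx = 4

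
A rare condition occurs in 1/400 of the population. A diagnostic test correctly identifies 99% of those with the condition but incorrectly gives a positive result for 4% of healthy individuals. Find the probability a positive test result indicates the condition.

Let D = the rare event, + = positive/flagged.
P(D) = 1/400
P(+|D) = 99/100
P(+|D') = 4/100 = 1/25
P(+) = P(+|D)P(D) + P(+|D')P(D')
     = \frac{99}{100} × \frac{1}{400} + \frac{1}{25} × \frac{399}{400}
     = \frac{339}{8000}
P(D|+) = P(+|D)P(D)/P(+) = \frac{33}{565}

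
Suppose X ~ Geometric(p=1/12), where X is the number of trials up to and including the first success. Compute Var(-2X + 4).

For X ~ Geometric(p=1/12), where X is the number of trials up to and including the first success:
Var(X) = 132
Var(-2X + 4) = (-2)² × Var(X) = 4 × 132 = 528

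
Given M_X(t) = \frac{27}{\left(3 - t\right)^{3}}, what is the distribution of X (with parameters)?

The MGF M(t) = \frac{27}{\left(3 - t\right)^{3}} is the standard form for the Gamma distribution.
Comparing with the known MGF formula identifies: Gamma(shape α=3, rate β=3)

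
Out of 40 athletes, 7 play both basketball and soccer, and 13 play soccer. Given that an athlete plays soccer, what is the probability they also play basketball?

P(A ∩ B) = 7/40
P(B) = 13/40
P(A|B) = P(A ∩ B) / P(B) = (7/40) / (13/40) = 7/13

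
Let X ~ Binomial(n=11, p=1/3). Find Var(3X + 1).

For X ~ Binomial(n=11, p=1/3):
Var(X) = \frac{22}{9}
Var(3X + 1) = (3)² × Var(X) = 9 × \frac{22}{9} = 22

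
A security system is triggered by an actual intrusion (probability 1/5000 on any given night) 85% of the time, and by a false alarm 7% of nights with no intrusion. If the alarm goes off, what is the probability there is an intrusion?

Let D = the rare event, + = positive/flagged.
P(D) = 1/5000
P(+|D) = 85/100 = 17/20
P(+|D') = 7/100
P(+) = P(+|D)P(D) + P(+|D')P(D')
     = \frac{17}{20} × \frac{1}{5000} + \frac{7}{100} × \frac{4999}{5000}
     = \frac{17539}{250000}
P(D|+) = P(+|D)P(D)/P(+) = \frac{85}{35078}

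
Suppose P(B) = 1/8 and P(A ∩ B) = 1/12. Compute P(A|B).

P(A|B) = P(A ∩ B) / P(B)
= (1/12) / (1/8)
= 2/3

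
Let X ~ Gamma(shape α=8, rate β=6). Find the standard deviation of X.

For X ~ Gamma(shape α=8, rate β=6):
Var(X) = \frac{2}{9}
SD(X) = √(Var(X)) = √(\frac{2}{9}) = \frac{\sqrt{2}}{3}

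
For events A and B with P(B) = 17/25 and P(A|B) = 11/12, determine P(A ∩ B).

By definition, P(A|B) = P(A ∩ B) / P(B)
So P(A ∩ B) = P(A|B) × P(B)
= 11/12 × 17/25
= 187/300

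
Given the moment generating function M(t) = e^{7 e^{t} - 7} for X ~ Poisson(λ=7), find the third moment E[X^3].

To find E[X^3], compute M^(3)(0):
M^(1)(t) = 7 e^{t} e^{7 e^{t} - 7}
M^(2)(t) = 49 e^{2 t} e^{7 e^{t} - 7} + 7 e^{t} e^{7 e^{t} - 7}
M^(3)(t) = 343 e^{3 t} e^{7 e^{t} - 7} + 147 e^{2 t} e^{7 e^{t} - 7} + 7 e^{t} e^{7 e^{t} - 7}
M^(3)(0) = 497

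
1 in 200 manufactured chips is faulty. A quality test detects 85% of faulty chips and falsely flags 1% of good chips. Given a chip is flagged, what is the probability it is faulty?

Let D = the rare event, + = positive/flagged.
P(D) = 1/200
P(+|D) = 85/100 = 17/20
P(+|D') = 1/100
P(+) = P(+|D)P(D) + P(+|D')P(D')
     = \frac{17}{20} × \frac{1}{200} + \frac{1}{100} × \frac{199}{200}
     = \frac{71}{5000}
P(D|+) = P(+|D)P(D)/P(+) = \frac{85}{284}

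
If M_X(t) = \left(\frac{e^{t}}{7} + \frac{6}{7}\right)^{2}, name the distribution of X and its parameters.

The MGF M(t) = \left(\frac{e^{t}}{7} + \frac{6}{7}\right)^{2} is the standard form for the Binomial distribution.
Comparing with the known MGF formula identifies: Binomial(n=2, p=1/7)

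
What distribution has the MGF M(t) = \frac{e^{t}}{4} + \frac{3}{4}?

The MGF M(t) = \frac{e^{t}}{4} + \frac{3}{4} is the standard form for the Bernoulli distribution.
Comparing with the known MGF formula identifies: Bernoulli(p=1/4)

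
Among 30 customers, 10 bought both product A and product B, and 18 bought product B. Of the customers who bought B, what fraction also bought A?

P(A ∩ B) = 10/30 = 1/3
P(B) = 18/30 = 3/5
P(A|B) = P(A ∩ B) / P(B) = (1/3) / (3/5) = 5/9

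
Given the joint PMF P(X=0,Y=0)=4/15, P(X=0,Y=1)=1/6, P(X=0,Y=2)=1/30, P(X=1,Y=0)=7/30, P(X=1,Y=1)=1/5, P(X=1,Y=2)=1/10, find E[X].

First find marginal of X:
P(X=0) = 7/15
P(X=1) = 8/15
E[X] = 0 × 7/15 + 1 × 8/15 = 8/15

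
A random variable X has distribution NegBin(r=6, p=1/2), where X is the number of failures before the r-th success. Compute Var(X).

For X ~ NegBin(r=6, p=1/2), where X is the number of failures before the r-th success:
Var(X) = 12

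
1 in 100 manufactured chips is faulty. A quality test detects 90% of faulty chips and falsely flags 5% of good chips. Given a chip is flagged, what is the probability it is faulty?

Let D = the rare event, + = positive/flagged.
P(D) = 1/100
P(+|D) = 90/100 = 9/10
P(+|D') = 5/100 = 1/20
P(+) = P(+|D)P(D) + P(+|D')P(D')
     = \frac{9}{10} × \frac{1}{100} + \frac{1}{20} × \frac{99}{100}
     = \frac{117}{2000}
P(D|+) = P(+|D)P(D)/P(+) = \frac{2}{13}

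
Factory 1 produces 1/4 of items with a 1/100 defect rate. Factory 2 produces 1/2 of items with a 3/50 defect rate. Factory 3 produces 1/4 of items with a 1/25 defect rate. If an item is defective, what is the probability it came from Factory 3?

Using Bayes' theorem:
P(F1) = 1/4, P(D|F1) = 1/100
P(F2) = 1/2, P(D|F2) = 3/50
P(F3) = 1/4, P(D|F3) = 1/25
P(D) = P(D|F1)P(F1) + P(D|F2)P(F2) + P(D|F3)P(F3)
     = \frac{17}{400}
P(F3|D) = P(D|F3)P(F3) / P(D)
= \frac{4}{17}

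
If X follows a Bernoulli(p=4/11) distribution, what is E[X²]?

Using the identity E[X²] = Var(X) + (E[X])²:
E[X] = \frac{4}{11}
Var(X) = \frac{28}{121}
E[X²] = \frac{28}{121} + (\frac{4}{11})²
= \frac{4}{11}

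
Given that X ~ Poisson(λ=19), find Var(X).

For X ~ Poisson(λ=19):
Var(X) = 19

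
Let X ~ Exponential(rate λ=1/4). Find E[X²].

Using the identity E[X²] = Var(X) + (E[X])²:
E[X] = 4
Var(X) = 16
E[X²] = 16 + (4)²
= 32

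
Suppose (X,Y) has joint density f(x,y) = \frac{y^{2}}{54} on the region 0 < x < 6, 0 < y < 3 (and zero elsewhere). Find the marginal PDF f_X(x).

f_X(x) = ∫_0^3 f(x,y) dy
= ∫_0^3 \frac{y^{2}}{54} dy
= \frac{1}{6} for 0 < x < 6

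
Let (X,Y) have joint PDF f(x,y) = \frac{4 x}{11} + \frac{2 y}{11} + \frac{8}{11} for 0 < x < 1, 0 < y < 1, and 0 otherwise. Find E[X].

E[X] = ∫_0^1 ∫_0^1 x × f(x,y) dy dx
= ∫_0^1 ∫_0^1 x × (\frac{4 x}{11} + \frac{2 y}{11} + \frac{8}{11}) dy dx
= \frac{35}{66}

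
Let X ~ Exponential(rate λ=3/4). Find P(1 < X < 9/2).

P(1 < X < 9/2) = ∫_{1}^{9/2} f(x) dx
where f(x) = \frac{3 e^{- \frac{3 x}{4}}}{4}
= - \frac{1}{e^{\frac{27}{8}}} + e^{- \frac{3}{4}}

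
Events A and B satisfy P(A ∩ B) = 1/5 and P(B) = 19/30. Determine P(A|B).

P(A|B) = P(A ∩ B) / P(B)
= (1/5) / (19/30)
= 6/19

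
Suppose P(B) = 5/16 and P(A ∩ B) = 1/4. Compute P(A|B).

P(A|B) = P(A ∩ B) / P(B)
= (1/4) / (5/16)
= 4/5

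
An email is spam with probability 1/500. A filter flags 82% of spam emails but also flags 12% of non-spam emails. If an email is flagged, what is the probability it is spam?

Let D = the rare event, + = positive/flagged.
P(D) = 1/500
P(+|D) = 82/100 = 41/50
P(+|D') = 12/100 = 3/25
P(+) = P(+|D)P(D) + P(+|D')P(D')
     = \frac{41}{50} × \frac{1}{500} + \frac{3}{25} × \frac{499}{500}
     = \frac{607}{5000}
P(D|+) = P(+|D)P(D)/P(+) = \frac{41}{3035}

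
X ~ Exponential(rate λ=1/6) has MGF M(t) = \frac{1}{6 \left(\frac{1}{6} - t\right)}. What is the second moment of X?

To find E[X^2], compute M^(2)(0):
M^(1)(t) = \frac{1}{6 \left(\frac{1}{6} - t\right)^{2}}
M^(2)(t) = \frac{1}{3 \left(\frac{1}{6} - t\right)^{3}}
M^(2)(0) = 72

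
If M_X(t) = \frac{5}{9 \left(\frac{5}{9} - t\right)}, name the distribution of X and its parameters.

The MGF M(t) = \frac{5}{9 \left(\frac{5}{9} - t\right)} is the standard form for the Exponential distribution.
Comparing with the known MGF formula identifies: Exponential(rate λ=5/9)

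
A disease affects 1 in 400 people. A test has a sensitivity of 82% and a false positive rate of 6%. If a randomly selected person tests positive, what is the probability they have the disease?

Let D = the rare event, + = positive/flagged.
P(D) = 1/400
P(+|D) = 82/100 = 41/50
P(+|D') = 6/100 = 3/50
P(+) = P(+|D)P(D) + P(+|D')P(D')
     = \frac{41}{50} × \frac{1}{400} + \frac{3}{50} × \frac{399}{400}
     = \frac{619}{10000}
P(D|+) = P(+|D)P(D)/P(+) = \frac{41}{1238}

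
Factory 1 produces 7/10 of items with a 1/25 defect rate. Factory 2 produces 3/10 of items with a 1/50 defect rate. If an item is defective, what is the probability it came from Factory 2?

Using Bayes' theorem:
P(F1) = 7/10, P(D|F1) = 1/25
P(F2) = 3/10, P(D|F2) = 1/50
P(D) = P(D|F1)P(F1) + P(D|F2)P(F2)
     = \frac{17}{500}
P(F2|D) = P(D|F2)P(F2) / P(D)
= \frac{3}{17}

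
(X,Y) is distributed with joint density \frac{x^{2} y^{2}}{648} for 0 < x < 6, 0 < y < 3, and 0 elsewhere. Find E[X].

f_X(x) = ∫_0^3 \frac{x^{2} y^{2}}{648} dy = \frac{x^{2}}{72}
E[X] = ∫_0^6 x × (\frac{x^{2}}{72}) dx = \frac{9}{2}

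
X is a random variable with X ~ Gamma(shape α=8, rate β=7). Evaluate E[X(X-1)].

E[X(X-1)] = E[X² - X] = E[X²] - E[X]
E[X] = \frac{8}{7}
E[X²] = Var(X) + (E[X])² = \frac{8}{49} + (\frac{8}{7})² = \frac{72}{49}
E[X(X-1)] = \frac{72}{49} - \frac{8}{7} = \frac{16}{49}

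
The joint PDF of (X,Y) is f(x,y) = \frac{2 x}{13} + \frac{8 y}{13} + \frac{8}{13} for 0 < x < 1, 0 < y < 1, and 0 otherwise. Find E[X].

E[X] = ∫_0^1 ∫_0^1 x × f(x,y) dy dx
= ∫_0^1 ∫_0^1 x × (\frac{2 x}{13} + \frac{8 y}{13} + \frac{8}{13}) dy dx
= \frac{20}{39}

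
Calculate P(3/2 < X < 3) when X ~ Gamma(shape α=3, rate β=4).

P(3/2 < X < 3) = ∫_{3/2}^{3} f(x) dx
where f(x) = 32 x^{2} e^{- 4 x}
= \frac{5 \left(-17 + 5 e^{6}\right)}{e^{12}}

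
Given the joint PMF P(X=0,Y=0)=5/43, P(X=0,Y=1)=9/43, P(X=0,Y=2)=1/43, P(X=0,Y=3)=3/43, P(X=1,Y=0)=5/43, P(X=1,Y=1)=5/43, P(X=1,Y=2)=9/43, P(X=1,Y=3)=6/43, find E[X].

First find marginal of X:
P(X=0) = 18/43
P(X=1) = 25/43
E[X] = 0 × 18/43 + 1 × 25/43 = 25/43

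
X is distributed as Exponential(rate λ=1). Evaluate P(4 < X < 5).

P(4 < X < 5) = ∫_{4}^{5} f(x) dx
where f(x) = e^{- x}
= - \frac{1 - e}{e^{5}}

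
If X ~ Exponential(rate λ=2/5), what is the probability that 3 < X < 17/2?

P(3 < X < 17/2) = ∫_{3}^{17/2} f(x) dx
where f(x) = \frac{2 e^{- \frac{2 x}{5}}}{5}
= - \frac{1 - e^{\frac{11}{5}}}{e^{\frac{17}{5}}}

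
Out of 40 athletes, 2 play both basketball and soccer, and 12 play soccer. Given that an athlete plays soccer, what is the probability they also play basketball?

P(A ∩ B) = 2/40 = 1/20
P(B) = 12/40 = 3/10
P(A|B) = P(A ∩ B) / P(B) = (1/20) / (3/10) = 1/6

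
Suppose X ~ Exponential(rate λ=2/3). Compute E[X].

For X ~ Exponential(rate λ=2/3), the expected value is:
E[X] = \frac{3}{2}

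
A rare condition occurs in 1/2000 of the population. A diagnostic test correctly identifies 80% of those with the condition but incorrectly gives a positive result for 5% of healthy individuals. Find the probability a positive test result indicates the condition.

Let D = the rare event, + = positive/flagged.
P(D) = 1/2000
P(+|D) = 80/100 = 4/5
P(+|D') = 5/100 = 1/20
P(+) = P(+|D)P(D) + P(+|D')P(D')
     = \frac{4}{5} × \frac{1}{2000} + \frac{1}{20} × \frac{1999}{2000}
     = \frac{403}{8000}
P(D|+) = P(+|D)P(D)/P(+) = \frac{16}{2015}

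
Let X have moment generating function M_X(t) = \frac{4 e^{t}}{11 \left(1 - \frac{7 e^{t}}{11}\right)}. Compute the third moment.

To find E[X^3], compute M^(3)(0):
M^(1)(t) = \frac{4 e^{t}}{11 \left(1 - \frac{7 e^{t}}{11}\right)} + \frac{28 e^{2 t}}{121 \left(1 - \frac{7 e^{t}}{11}\right)^{2}}
M^(2)(t) = \frac{4 e^{t}}{11 \left(1 - \frac{7 e^{t}}{11}\right)} + \frac{84 e^{2 t}}{121 \left(1 - \frac{7 e^{t}}{11}\right)^{2}} + \frac{392 e^{3 t}}{1331 \left(1 - \frac{7 e^{t}}{11}\right)^{3}}
M^(3)(t) = \frac{4 e^{t}}{11 \left(1 - \frac{7 e^{t}}{11}\right)} + \frac{196 e^{2 t}}{121 \left(1 - \frac{7 e^{t}}{11}\right)^{2}} + \frac{2352 e^{3 t}}{1331 \left(1 - \frac{7 e^{t}}{11}\right)^{3}} + \frac{8232 e^{4 t}}{14641 \left(1 - \frac{7 e^{t}}{11}\right)^{4}}
M^(3)(0) = \frac{2629}{32}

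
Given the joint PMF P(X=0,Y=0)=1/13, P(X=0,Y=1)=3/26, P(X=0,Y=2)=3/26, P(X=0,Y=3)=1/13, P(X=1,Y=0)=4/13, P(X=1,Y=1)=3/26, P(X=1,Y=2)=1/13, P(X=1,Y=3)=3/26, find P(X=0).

P(X=0) = P(X=0,Y=0) + P(X=0,Y=1) + P(X=0,Y=2) + P(X=0,Y=3)
= 1/13 + 3/26 + 3/26 + 1/13
= 5/13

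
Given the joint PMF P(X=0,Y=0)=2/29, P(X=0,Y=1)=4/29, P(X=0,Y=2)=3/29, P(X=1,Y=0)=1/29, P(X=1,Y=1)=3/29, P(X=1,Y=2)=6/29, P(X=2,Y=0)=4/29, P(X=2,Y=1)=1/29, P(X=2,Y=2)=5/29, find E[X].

First find marginal of X:
P(X=0) = 9/29
P(X=1) = 10/29
P(X=2) = 10/29
E[X] = 0 × 9/29 + 1 × 10/29 + 2 × 10/29 = 30/29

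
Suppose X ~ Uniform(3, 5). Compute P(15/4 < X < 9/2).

P(15/4 < X < 9/2) = ∫_{15/4}^{9/2} f(x) dx
where f(x) = \frac{1}{2}
= \frac{3}{8}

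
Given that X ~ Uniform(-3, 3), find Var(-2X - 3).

For X ~ Uniform(-3, 3):
Var(X) = 3
Var(-2X - 3) = (-2)² × Var(X) = 4 × 3 = 12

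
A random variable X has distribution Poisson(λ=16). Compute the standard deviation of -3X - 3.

For X ~ Poisson(λ=16):
Var(X) = 16
SD(X) = √(Var(X)) = √(16) = 4
SD(-3X - 3) = |-3| × SD(X) = 3 × 4 = 12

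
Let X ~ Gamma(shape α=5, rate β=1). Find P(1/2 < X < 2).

P(1/2 < X < 2) = ∫_{1/2}^{2} f(x) dx
where f(x) = \frac{x^{4} e^{- x}}{24}
= - \frac{7}{e^{2}} + \frac{211}{128 e^{\frac{1}{2}}}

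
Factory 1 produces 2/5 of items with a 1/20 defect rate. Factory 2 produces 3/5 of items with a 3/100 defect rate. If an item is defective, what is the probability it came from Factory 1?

Using Bayes' theorem:
P(F1) = 2/5, P(D|F1) = 1/20
P(F2) = 3/5, P(D|F2) = 3/100
P(D) = P(D|F1)P(F1) + P(D|F2)P(F2)
     = \frac{19}{500}
P(F1|D) = P(D|F1)P(F1) / P(D)
= \frac{10}{19}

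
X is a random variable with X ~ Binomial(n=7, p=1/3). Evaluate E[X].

For X ~ Binomial(n=7, p=1/3), the expected value is:
E[X] = \frac{7}{3}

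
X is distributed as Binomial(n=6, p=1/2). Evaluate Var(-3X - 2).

For X ~ Binomial(n=6, p=1/2):
Var(X) = \frac{3}{2}
Var(-3X - 2) = (-3)² × Var(X) = 9 × \frac{3}{2} = \frac{27}{2}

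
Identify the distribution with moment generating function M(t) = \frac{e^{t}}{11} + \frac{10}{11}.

The MGF M(t) = \frac{e^{t}}{11} + \frac{10}{11} is the standard form for the Bernoulli distribution.
Comparing with the known MGF formula identifies: Bernoulli(p=1/11)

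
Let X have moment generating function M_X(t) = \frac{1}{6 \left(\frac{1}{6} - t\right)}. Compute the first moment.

To find E[X], compute M^(1)(0):
M^(1)(t) = \frac{1}{6 \left(\frac{1}{6} - t\right)^{2}}
M^(1)(0) = 6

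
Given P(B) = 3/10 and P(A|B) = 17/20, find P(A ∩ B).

By definition, P(A|B) = P(A ∩ B) / P(B)
So P(A ∩ B) = P(A|B) × P(B)
= 17/20 × 3/10
= 51/200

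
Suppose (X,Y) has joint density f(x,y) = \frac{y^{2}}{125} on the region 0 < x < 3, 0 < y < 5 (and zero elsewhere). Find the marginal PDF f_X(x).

f_X(x) = ∫_0^5 f(x,y) dy
= ∫_0^5 \frac{y^{2}}{125} dy
= \frac{1}{3} for 0 < x < 3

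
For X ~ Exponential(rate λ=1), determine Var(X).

For X ~ Exponential(rate λ=1):
Var(X) = 1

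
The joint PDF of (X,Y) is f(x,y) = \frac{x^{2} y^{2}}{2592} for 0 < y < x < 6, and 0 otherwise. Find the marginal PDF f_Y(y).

f_Y(y) = ∫_y^6 \frac{x^{2} y^{2}}{2592} dx = \frac{y^{2} \left(216 - y^{3}\right)}{7776}
for 0 < y < 6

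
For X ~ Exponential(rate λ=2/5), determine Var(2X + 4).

For X ~ Exponential(rate λ=2/5):
Var(X) = \frac{25}{4}
Var(2X + 4) = (2)² × Var(X) = 4 × \frac{25}{4} = 25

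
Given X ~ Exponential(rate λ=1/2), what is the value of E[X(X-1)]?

E[X(X-1)] = E[X² - X] = E[X²] - E[X]
E[X] = 2
E[X²] = Var(X) + (E[X])² = 4 + (2)² = 8
E[X(X-1)] = 8 - 2 = 6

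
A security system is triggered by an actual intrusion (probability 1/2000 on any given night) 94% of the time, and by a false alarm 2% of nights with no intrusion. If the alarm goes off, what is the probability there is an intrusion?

Let D = the rare event, + = positive/flagged.
P(D) = 1/2000
P(+|D) = 94/100 = 47/50
P(+|D') = 2/100 = 1/50
P(+) = P(+|D)P(D) + P(+|D')P(D')
     = \frac{47}{50} × \frac{1}{2000} + \frac{1}{50} × \frac{1999}{2000}
     = \frac{1023}{50000}
P(D|+) = P(+|D)P(D)/P(+) = \frac{47}{2046}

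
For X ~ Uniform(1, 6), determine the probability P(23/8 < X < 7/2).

P(23/8 < X < 7/2) = ∫_{23/8}^{7/2} f(x) dx
where f(x) = \frac{1}{5}
= \frac{1}{8}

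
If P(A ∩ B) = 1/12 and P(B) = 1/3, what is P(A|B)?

P(A|B) = P(A ∩ B) / P(B)
= (1/12) / (1/3)
= 1/4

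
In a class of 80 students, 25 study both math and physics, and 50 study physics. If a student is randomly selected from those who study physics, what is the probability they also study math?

P(A ∩ B) = 25/80 = 5/16
P(B) = 50/80 = 5/8
P(A|B) = P(A ∩ B) / P(B) = (5/16) / (5/8) = 1/2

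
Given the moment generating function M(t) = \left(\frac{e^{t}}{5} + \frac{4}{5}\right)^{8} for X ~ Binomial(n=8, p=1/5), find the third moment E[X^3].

To find E[X^3], compute M^(3)(0):
M^(1)(t) = \frac{8 \left(\frac{e^{t}}{5} + \frac{4}{5}\right)^{7} e^{t}}{5}
M^(2)(t) = \frac{8 \left(\frac{e^{t}}{5} + \frac{4}{5}\right)^{7} e^{t}}{5} + \frac{56 \left(\frac{e^{t}}{5} + \frac{4}{5}\right)^{6} e^{2 t}}{25}
M^(3)(t) = \frac{8 \left(\frac{e^{t}}{5} + \frac{4}{5}\right)^{7} e^{t}}{5} + \frac{168 \left(\frac{e^{t}}{5} + \frac{4}{5}\right)^{6} e^{2 t}}{25} + \frac{336 \left(\frac{e^{t}}{5} + \frac{4}{5}\right)^{5} e^{3 t}}{125}
M^(3)(0) = \frac{1376}{125}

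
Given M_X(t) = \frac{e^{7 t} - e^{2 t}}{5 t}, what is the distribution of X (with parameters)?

The MGF M(t) = \frac{e^{7 t} - e^{2 t}}{5 t} is the standard form for the Uniform distribution.
Comparing with the known MGF formula identifies: Uniform(2, 7)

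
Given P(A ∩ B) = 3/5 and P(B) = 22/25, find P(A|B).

P(A|B) = P(A ∩ B) / P(B)
= (3/5) / (22/25)
= 15/22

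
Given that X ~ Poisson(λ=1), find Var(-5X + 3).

For X ~ Poisson(λ=1):
Var(X) = 1
Var(-5X + 3) = (-5)² × Var(X) = 25 × 1 = 25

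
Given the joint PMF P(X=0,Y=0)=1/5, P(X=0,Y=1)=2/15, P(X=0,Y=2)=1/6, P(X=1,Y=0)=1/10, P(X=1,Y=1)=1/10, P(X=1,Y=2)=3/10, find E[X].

First find marginal of X:
P(X=0) = 1/2
P(X=1) = 1/2
E[X] = 0 × 1/2 + 1 × 1/2 = 1/2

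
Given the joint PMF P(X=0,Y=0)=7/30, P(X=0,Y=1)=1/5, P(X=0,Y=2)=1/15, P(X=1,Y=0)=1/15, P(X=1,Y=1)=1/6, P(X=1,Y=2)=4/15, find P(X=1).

P(X=1) = P(X=1,Y=0) + P(X=1,Y=1) + P(X=1,Y=2)
= 1/15 + 1/6 + 4/15
= 1/2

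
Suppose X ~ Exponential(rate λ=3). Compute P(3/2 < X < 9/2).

P(3/2 < X < 9/2) = ∫_{3/2}^{9/2} f(x) dx
where f(x) = 3 e^{- 3 x}
= - \frac{1 - e^{9}}{e^{\frac{27}{2}}}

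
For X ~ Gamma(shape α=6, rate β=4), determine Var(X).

For X ~ Gamma(shape α=6, rate β=4):
Var(X) = \frac{3}{8}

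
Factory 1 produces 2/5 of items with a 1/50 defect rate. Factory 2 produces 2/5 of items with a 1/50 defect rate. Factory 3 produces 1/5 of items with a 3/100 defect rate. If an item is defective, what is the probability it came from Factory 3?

Using Bayes' theorem:
P(F1) = 2/5, P(D|F1) = 1/50
P(F2) = 2/5, P(D|F2) = 1/50
P(F3) = 1/5, P(D|F3) = 3/100
P(D) = P(D|F1)P(F1) + P(D|F2)P(F2) + P(D|F3)P(F3)
     = \frac{11}{500}
P(F3|D) = P(D|F3)P(F3) / P(D)
= \frac{3}{11}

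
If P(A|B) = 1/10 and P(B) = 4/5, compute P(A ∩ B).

By definition, P(A|B) = P(A ∩ B) / P(B)
So P(A ∩ B) = P(A|B) × P(B)
= 1/10 × 4/5
= 2/25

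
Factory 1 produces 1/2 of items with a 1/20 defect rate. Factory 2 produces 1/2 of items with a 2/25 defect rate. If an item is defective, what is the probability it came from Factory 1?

Using Bayes' theorem:
P(F1) = 1/2, P(D|F1) = 1/20
P(F2) = 1/2, P(D|F2) = 2/25
P(D) = P(D|F1)P(F1) + P(D|F2)P(F2)
     = \frac{13}{200}
P(F1|D) = P(D|F1)P(F1) / P(D)
= \frac{5}{13}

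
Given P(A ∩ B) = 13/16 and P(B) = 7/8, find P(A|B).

P(A|B) = P(A ∩ B) / P(B)
= (13/16) / (7/8)
= 13/14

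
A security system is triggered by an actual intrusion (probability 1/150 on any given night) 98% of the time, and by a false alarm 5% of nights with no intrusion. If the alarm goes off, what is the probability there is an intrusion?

Let D = the rare event, + = positive/flagged.
P(D) = 1/150
P(+|D) = 98/100 = 49/50
P(+|D') = 5/100 = 1/20
P(+) = P(+|D)P(D) + P(+|D')P(D')
     = \frac{49}{50} × \frac{1}{150} + \frac{1}{20} × \frac{149}{150}
     = \frac{281}{5000}
P(D|+) = P(+|D)P(D)/P(+) = \frac{98}{843}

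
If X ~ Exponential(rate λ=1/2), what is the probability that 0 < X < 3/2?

P(0 < X < 3/2) = ∫_{0}^{3/2} f(x) dx
where f(x) = \frac{e^{- \frac{x}{2}}}{2}
= 1 - e^{- \frac{3}{4}}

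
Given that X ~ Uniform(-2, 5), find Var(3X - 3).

For X ~ Uniform(-2, 5):
Var(X) = \frac{49}{12}
Var(3X - 3) = (3)² × Var(X) = 9 × \frac{49}{12} = \frac{147}{4}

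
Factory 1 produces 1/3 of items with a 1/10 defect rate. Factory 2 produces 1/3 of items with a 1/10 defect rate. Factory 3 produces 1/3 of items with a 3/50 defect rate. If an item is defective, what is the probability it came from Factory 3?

Using Bayes' theorem:
P(F1) = 1/3, P(D|F1) = 1/10
P(F2) = 1/3, P(D|F2) = 1/10
P(F3) = 1/3, P(D|F3) = 3/50
P(D) = P(D|F1)P(F1) + P(D|F2)P(F2) + P(D|F3)P(F3)
     = \frac{13}{150}
P(F3|D) = P(D|F3)P(F3) / P(D)
= \frac{3}{13}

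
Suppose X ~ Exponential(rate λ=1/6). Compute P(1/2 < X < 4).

P(1/2 < X < 4) = ∫_{1/2}^{4} f(x) dx
where f(x) = \frac{e^{- \frac{x}{6}}}{6}
= - \frac{1}{e^{\frac{2}{3}}} + e^{- \frac{1}{12}}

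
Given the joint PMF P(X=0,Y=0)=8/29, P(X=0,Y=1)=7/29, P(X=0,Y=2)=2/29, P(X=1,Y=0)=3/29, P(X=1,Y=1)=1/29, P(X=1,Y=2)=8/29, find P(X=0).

P(X=0) = P(X=0,Y=0) + P(X=0,Y=1) + P(X=0,Y=2)
= 8/29 + 7/29 + 2/29
= 17/29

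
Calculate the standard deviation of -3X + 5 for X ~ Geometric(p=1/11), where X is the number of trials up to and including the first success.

For X ~ Geometric(p=1/11), where X is the number of trials up to and including the first success:
Var(X) = 110
SD(X) = √(Var(X)) = √(110) = \sqrt{110}
SD(-3X + 5) = |-3| × SD(X) = 3 × \sqrt{110} = 3 \sqrt{110}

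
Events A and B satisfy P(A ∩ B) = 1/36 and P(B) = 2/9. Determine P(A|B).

P(A|B) = P(A ∩ B) / P(B)
= (1/36) / (2/9)
= 1/8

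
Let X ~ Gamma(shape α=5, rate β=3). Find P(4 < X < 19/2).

P(4 < X < 19/2) = ∫_{4}^{19/2} f(x) dx
where f(x) = \frac{81 x^{4} e^{- 3 x}}{8}
= - \frac{4068275}{128 e^{\frac{57}{2}}} + \frac{1237}{e^{12}}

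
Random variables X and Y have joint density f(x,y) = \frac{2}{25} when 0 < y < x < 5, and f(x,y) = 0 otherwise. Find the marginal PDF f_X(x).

f_X(x) = ∫_0^x \frac{2}{25} dy = \frac{2 x}{25}
for 0 < x < 5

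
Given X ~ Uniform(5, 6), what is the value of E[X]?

For X ~ Uniform(5, 6), the expected value is:
E[X] = \frac{11}{2}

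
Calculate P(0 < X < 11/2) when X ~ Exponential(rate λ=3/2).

P(0 < X < 11/2) = ∫_{0}^{11/2} f(x) dx
where f(x) = \frac{3 e^{- \frac{3 x}{2}}}{2}
= 1 - e^{- \frac{33}{4}}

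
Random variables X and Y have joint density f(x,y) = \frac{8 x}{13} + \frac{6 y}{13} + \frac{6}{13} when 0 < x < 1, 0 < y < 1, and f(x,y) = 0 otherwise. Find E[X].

E[X] = ∫_0^1 ∫_0^1 x × f(x,y) dy dx
= ∫_0^1 ∫_0^1 x × (\frac{8 x}{13} + \frac{6 y}{13} + \frac{6}{13}) dy dx
= \frac{43}{78}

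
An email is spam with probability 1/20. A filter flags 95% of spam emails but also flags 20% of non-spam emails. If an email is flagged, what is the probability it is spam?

Let D = the rare event, + = positive/flagged.
P(D) = 1/20
P(+|D) = 95/100 = 19/20
P(+|D') = 20/100 = 1/5
P(+) = P(+|D)P(D) + P(+|D')P(D')
     = \frac{19}{20} × \frac{1}{20} + \frac{1}{5} × \frac{19}{20}
     = \frac{19}{80}
P(D|+) = P(+|D)P(D)/P(+) = \frac{1}{5}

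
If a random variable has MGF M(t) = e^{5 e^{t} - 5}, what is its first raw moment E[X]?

To find E[X], compute M^(1)(0):
M^(1)(t) = 5 e^{t} e^{5 e^{t} - 5}
M^(1)(0) = 5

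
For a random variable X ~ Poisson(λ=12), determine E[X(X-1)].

E[X(X-1)] = E[X² - X] = E[X²] - E[X]
E[X] = 12
E[X²] = Var(X) + (E[X])² = 12 + (12)² = 156
E[X(X-1)] = 156 - 12 = 144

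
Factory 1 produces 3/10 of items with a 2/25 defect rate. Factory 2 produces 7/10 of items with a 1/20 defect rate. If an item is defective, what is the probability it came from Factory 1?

Using Bayes' theorem:
P(F1) = 3/10, P(D|F1) = 2/25
P(F2) = 7/10, P(D|F2) = 1/20
P(D) = P(D|F1)P(F1) + P(D|F2)P(F2)
     = \frac{59}{1000}
P(F1|D) = P(D|F1)P(F1) / P(D)
= \frac{24}{59}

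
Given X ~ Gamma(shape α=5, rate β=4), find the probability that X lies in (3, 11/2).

P(3 < X < 11/2) = ∫_{3}^{11/2} f(x) dx
where f(x) = \frac{128 x^{4} e^{- 4 x}}{3}
= \frac{-35401 + 3711 e^{10}}{3 e^{22}}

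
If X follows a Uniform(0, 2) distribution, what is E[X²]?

Using the identity E[X²] = Var(X) + (E[X])²:
E[X] = 1
Var(X) = \frac{1}{3}
E[X²] = \frac{1}{3} + (1)²
= \frac{4}{3}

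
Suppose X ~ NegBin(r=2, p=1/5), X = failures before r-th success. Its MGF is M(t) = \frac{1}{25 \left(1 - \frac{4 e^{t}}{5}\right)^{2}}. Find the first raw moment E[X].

To find E[X], compute M^(1)(0):
M^(1)(t) = \frac{8 e^{t}}{125 \left(1 - \frac{4 e^{t}}{5}\right)^{3}}
M^(1)(0) = 8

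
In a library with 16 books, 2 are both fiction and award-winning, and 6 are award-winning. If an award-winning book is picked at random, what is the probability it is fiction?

P(A ∩ B) = 2/16 = 1/8
P(B) = 6/16 = 3/8
P(A|B) = P(A ∩ B) / P(B) = (1/8) / (3/8) = 1/3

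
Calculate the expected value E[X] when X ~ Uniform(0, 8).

For X ~ Uniform(0, 8), the expected value is:
E[X] = 4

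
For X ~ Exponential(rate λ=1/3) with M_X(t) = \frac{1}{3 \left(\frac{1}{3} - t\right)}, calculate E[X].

To find E[X], compute M^(1)(0):
M^(1)(t) = \frac{1}{3 \left(\frac{1}{3} - t\right)^{2}}
M^(1)(0) = 3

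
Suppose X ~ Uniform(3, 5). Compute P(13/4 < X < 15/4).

P(13/4 < X < 15/4) = ∫_{13/4}^{15/4} f(x) dx
where f(x) = \frac{1}{2}
= \frac{1}{4}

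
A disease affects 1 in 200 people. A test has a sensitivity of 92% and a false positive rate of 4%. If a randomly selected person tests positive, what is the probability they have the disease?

Let D = the rare event, + = positive/flagged.
P(D) = 1/200
P(+|D) = 92/100 = 23/25
P(+|D') = 4/100 = 1/25
P(+) = P(+|D)P(D) + P(+|D')P(D')
     = \frac{23}{25} × \frac{1}{200} + \frac{1}{25} × \frac{199}{200}
     = \frac{111}{2500}
P(D|+) = P(+|D)P(D)/P(+) = \frac{23}{222}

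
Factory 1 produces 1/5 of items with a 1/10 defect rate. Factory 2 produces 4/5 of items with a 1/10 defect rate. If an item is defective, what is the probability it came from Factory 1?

Using Bayes' theorem:
P(F1) = 1/5, P(D|F1) = 1/10
P(F2) = 4/5, P(D|F2) = 1/10
P(D) = P(D|F1)P(F1) + P(D|F2)P(F2)
     = \frac{1}{10}
P(F1|D) = P(D|F1)P(F1) / P(D)
= \frac{1}{5}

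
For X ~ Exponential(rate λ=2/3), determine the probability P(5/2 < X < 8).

P(5/2 < X < 8) = ∫_{5/2}^{8} f(x) dx
where f(x) = \frac{2 e^{- \frac{2 x}{3}}}{3}
= - \frac{1 - e^{\frac{11}{3}}}{e^{\frac{16}{3}}}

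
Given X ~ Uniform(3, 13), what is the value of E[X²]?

Using the identity E[X²] = Var(X) + (E[X])²:
E[X] = 8
Var(X) = \frac{25}{3}
E[X²] = \frac{25}{3} + (8)²
= \frac{217}{3}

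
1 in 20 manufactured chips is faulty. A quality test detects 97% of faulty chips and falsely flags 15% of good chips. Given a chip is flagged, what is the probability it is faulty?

Let D = the rare event, + = positive/flagged.
P(D) = 1/20
P(+|D) = 97/100
P(+|D') = 15/100 = 3/20
P(+) = P(+|D)P(D) + P(+|D')P(D')
     = \frac{97}{100} × \frac{1}{20} + \frac{3}{20} × \frac{19}{20}
     = \frac{191}{1000}
P(D|+) = P(+|D)P(D)/P(+) = \frac{97}{382}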